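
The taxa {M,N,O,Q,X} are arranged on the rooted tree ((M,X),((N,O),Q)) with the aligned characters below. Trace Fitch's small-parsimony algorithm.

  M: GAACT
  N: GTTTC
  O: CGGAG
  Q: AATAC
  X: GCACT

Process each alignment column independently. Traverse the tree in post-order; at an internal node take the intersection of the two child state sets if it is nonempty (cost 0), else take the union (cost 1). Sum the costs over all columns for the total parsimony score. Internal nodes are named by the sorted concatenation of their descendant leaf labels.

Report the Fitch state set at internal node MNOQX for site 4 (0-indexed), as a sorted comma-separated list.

C,T

[col 0] MX: children M:{G}, X:{G} ∩→ {G}; cost 0
[col 0] NO: children N:{G}, O:{C} ∪→ {C,G}; cost 1
[col 0] NOQ: children NO:{C,G}, Q:{A} ∪→ {A,C,G}; cost 1
[col 0] MNOQX: children MX:{G}, NOQ:{A,C,G} ∩→ {G}; cost 0
[col 1] MX: children M:{A}, X:{C} ∪→ {A,C}; cost 1
[col 1] NO: children N:{T}, O:{G} ∪→ {G,T}; cost 1
[col 1] NOQ: children NO:{G,T}, Q:{A} ∪→ {A,G,T}; cost 1
[col 1] MNOQX: children MX:{A,C}, NOQ:{A,G,T} ∩→ {A}; cost 0
[col 2] MX: children M:{A}, X:{A} ∩→ {A}; cost 0
[col 2] NO: children N:{T}, O:{G} ∪→ {G,T}; cost 1
[col 2] NOQ: children NO:{G,T}, Q:{T} ∩→ {T}; cost 0
[col 2] MNOQX: children MX:{A}, NOQ:{T} ∪→ {A,T}; cost 1
[col 3] MX: children M:{C}, X:{C} ∩→ {C}; cost 0
[col 3] NO: children N:{T}, O:{A} ∪→ {A,T}; cost 1
[col 3] NOQ: children NO:{A,T}, Q:{A} ∩→ {A}; cost 0
[col 3] MNOQX: children MX:{C}, NOQ:{A} ∪→ {A,C}; cost 1
[col 4] MX: children M:{T}, X:{T} ∩→ {T}; cost 0
[col 4] NO: children N:{C}, O:{G} ∪→ {C,G}; cost 1
[col 4] NOQ: children NO:{C,G}, Q:{C} ∩→ {C}; cost 0
[col 4] MNOQX: children MX:{T}, NOQ:{C} ∪→ {C,T}; cost 1
per-site changes: [2, 3, 2, 2, 2]; total = 11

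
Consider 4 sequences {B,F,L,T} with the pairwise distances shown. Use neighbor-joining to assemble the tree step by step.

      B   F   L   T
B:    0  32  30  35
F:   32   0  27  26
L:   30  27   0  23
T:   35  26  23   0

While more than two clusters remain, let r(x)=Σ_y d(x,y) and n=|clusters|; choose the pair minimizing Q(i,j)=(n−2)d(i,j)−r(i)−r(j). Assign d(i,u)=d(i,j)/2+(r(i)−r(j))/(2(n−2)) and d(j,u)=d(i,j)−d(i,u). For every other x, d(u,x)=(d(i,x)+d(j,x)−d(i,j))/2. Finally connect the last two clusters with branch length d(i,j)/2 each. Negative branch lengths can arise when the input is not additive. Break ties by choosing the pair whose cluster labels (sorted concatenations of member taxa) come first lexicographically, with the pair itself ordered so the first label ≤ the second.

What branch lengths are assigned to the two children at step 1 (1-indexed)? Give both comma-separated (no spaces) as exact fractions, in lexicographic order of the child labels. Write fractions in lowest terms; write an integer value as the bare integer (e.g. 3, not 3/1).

19,13

iteration 1: select B,F (d=32, Q=-118); attach at lengths (19, 13); label the merged cluster BF
  updated: d(BF,L)=25/2, d(BF,T)=29/2
iteration 2: select BF,L (d=25/2, Q=-50); attach at lengths (2, 21/2); label the merged cluster BFL
  updated: d(BFL,T)=25/2
iteration 3: select BFL,T (d=25/2); attach at lengths (25/4, 25/4); label the merged cluster BFLT
final tree: (((B:19,F:13):2,L:21/2):25/4,T:25/4)
total length: 57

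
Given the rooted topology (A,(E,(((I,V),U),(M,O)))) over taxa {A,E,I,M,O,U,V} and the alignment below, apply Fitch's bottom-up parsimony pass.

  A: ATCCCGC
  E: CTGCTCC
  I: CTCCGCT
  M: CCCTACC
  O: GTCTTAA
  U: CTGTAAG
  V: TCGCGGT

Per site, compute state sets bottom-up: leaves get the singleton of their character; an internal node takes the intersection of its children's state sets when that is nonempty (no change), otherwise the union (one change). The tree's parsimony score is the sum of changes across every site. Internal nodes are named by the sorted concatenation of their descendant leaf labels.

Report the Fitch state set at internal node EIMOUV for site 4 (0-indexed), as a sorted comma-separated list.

A,T

IV@0: {C} ∪ {T} = {C,T} (union, +1)
IUV@0: {C,T} ∩ {C} = {C} (intersection, +0)
MO@0: {C} ∪ {G} = {C,G} (union, +1)
IMOUV@0: {C} ∩ {C,G} = {C} (intersection, +0)
EIMOUV@0: {C} ∩ {C} = {C} (intersection, +0)
AEIMOUV@0: {A} ∪ {C} = {A,C} (union, +1)
IV@1: {T} ∪ {C} = {C,T} (union, +1)
IUV@1: {C,T} ∩ {T} = {T} (intersection, +0)
MO@1: {C} ∪ {T} = {C,T} (union, +1)
IMOUV@1: {T} ∩ {C,T} = {T} (intersection, +0)
EIMOUV@1: {T} ∩ {T} = {T} (intersection, +0)
AEIMOUV@1: {T} ∩ {T} = {T} (intersection, +0)
IV@2: {C} ∪ {G} = {C,G} (union, +1)
IUV@2: {C,G} ∩ {G} = {G} (intersection, +0)
MO@2: {C} ∩ {C} = {C} (intersection, +0)
IMOUV@2: {G} ∪ {C} = {C,G} (union, +1)
EIMOUV@2: {G} ∩ {C,G} = {G} (intersection, +0)
AEIMOUV@2: {C} ∪ {G} = {C,G} (union, +1)
IV@3: {C} ∩ {C} = {C} (intersection, +0)
IUV@3: {C} ∪ {T} = {C,T} (union, +1)
MO@3: {T} ∩ {T} = {T} (intersection, +0)
IMOUV@3: {C,T} ∩ {T} = {T} (intersection, +0)
EIMOUV@3: {C} ∪ {T} = {C,T} (union, +1)
AEIMOUV@3: {C} ∩ {C,T} = {C} (intersection, +0)
IV@4: {G} ∩ {G} = {G} (intersection, +0)
IUV@4: {G} ∪ {A} = {A,G} (union, +1)
MO@4: {A} ∪ {T} = {A,T} (union, +1)
IMOUV@4: {A,G} ∩ {A,T} = {A} (intersection, +0)
EIMOUV@4: {T} ∪ {A} = {A,T} (union, +1)
AEIMOUV@4: {C} ∪ {A,T} = {A,C,T} (union, +1)
IV@5: {C} ∪ {G} = {C,G} (union, +1)
IUV@5: {C,G} ∪ {A} = {A,C,G} (union, +1)
MO@5: {C} ∪ {A} = {A,C} (union, +1)
IMOUV@5: {A,C,G} ∩ {A,C} = {A,C} (intersection, +0)
EIMOUV@5: {C} ∩ {A,C} = {C} (intersection, +0)
AEIMOUV@5: {G} ∪ {C} = {C,G} (union, +1)
IV@6: {T} ∩ {T} = {T} (intersection, +0)
IUV@6: {T} ∪ {G} = {G,T} (union, +1)
MO@6: {C} ∪ {A} = {A,C} (union, +1)
IMOUV@6: {G,T} ∪ {A,C} = {A,C,G,T} (union, +1)
EIMOUV@6: {C} ∩ {A,C,G,T} = {C} (intersection, +0)
AEIMOUV@6: {C} ∩ {C} = {C} (intersection, +0)
per-site changes: [3, 2, 3, 2, 4, 4, 3]; total = 21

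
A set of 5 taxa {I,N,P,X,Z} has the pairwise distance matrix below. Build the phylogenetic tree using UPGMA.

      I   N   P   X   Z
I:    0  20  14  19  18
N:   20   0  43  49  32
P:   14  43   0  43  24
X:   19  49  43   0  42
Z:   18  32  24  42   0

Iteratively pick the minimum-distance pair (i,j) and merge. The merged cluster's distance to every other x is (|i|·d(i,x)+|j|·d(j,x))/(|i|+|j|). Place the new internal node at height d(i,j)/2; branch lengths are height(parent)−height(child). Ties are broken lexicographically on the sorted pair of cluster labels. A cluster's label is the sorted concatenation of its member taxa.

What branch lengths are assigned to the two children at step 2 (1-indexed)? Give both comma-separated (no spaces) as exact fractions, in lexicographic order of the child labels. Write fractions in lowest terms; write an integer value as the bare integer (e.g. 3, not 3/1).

step 1: merge (I,P) at d=14; branch lengths I→7, P→7; new cluster IP
  updated: d(IP,N)=63/2, d(IP,X)=31, d(IP,Z)=21
step 2: merge (IP,Z) at d=21; branch lengths IP→7/2, Z→21/2; new cluster IPZ
  updated: d(IPZ,N)=95/3, d(IPZ,X)=104/3
step 3: merge (IPZ,N) at d=95/3; branch lengths IPZ→16/3, N→95/6; new cluster INPZ
  updated: d(INPZ,X)=153/4
step 4: merge (INPZ,X) at d=153/4; branch lengths INPZ→79/24, X→153/8; new cluster INPXZ
final tree: ((((I:7,P:7):7/2,Z:21/2):16/3,N:95/6):79/24,X:153/8)
total length: 859/12

7/2,21/2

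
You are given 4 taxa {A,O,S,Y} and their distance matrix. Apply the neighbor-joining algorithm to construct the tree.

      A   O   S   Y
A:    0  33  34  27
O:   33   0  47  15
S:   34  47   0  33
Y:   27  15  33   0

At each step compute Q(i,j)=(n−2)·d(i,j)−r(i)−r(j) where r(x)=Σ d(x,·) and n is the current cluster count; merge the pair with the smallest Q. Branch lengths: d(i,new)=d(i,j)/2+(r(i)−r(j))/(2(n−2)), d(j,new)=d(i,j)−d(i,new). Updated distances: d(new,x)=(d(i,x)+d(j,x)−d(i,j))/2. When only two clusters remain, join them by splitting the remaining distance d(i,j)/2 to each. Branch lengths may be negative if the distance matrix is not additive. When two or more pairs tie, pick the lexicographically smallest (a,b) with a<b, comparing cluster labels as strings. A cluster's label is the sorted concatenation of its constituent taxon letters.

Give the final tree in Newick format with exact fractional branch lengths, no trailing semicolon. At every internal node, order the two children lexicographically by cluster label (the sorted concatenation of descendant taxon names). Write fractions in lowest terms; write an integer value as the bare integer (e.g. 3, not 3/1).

(((A:12,S:22):21/2,O:25/2):5/4,Y:5/4)

iteration 1: select A,S (d=34, Q=-140); attach at lengths (12, 22); label the merged cluster AS
  updated: d(AS,O)=23, d(AS,Y)=13
iteration 2: select AS,O (d=23, Q=-51); attach at lengths (21/2, 25/2); label the merged cluster AOS
  updated: d(AOS,Y)=5/2
iteration 3: select AOS,Y (d=5/2); attach at lengths (5/4, 5/4); label the merged cluster AOSY
final tree: (((A:12,S:22):21/2,O:25/2):5/4,Y:5/4)
total length: 119/2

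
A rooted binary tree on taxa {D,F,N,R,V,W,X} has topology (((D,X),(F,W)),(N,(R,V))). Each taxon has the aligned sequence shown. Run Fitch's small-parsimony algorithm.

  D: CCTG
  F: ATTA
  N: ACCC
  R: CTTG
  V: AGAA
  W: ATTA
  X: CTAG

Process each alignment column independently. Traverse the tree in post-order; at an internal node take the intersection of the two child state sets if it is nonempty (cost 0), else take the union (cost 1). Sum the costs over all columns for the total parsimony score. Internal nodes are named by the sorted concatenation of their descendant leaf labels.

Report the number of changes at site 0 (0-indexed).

site 0, node DX: D={C} ∩ X={C} → {C} (+0)
site 0, node FW: F={A} ∩ W={A} → {A} (+0)
site 0, node DFWX: DX={C} ∪ FW={A} → {A,C} (+1)
site 0, node RV: R={C} ∪ V={A} → {A,C} (+1)
site 0, node NRV: N={A} ∩ RV={A,C} → {A} (+0)
site 0, node DFNRVWX: DFWX={A,C} ∩ NRV={A} → {A} (+0)
site 1, node DX: D={C} ∪ X={T} → {C,T} (+1)
site 1, node FW: F={T} ∩ W={T} → {T} (+0)
site 1, node DFWX: DX={C,T} ∩ FW={T} → {T} (+0)
site 1, node RV: R={T} ∪ V={G} → {G,T} (+1)
site 1, node NRV: N={C} ∪ RV={G,T} → {C,G,T} (+1)
site 1, node DFNRVWX: DFWX={T} ∩ NRV={C,G,T} → {T} (+0)
site 2, node DX: D={T} ∪ X={A} → {A,T} (+1)
site 2, node FW: F={T} ∩ W={T} → {T} (+0)
site 2, node DFWX: DX={A,T} ∩ FW={T} → {T} (+0)
site 2, node RV: R={T} ∪ V={A} → {A,T} (+1)
site 2, node NRV: N={C} ∪ RV={A,T} → {A,C,T} (+1)
site 2, node DFNRVWX: DFWX={T} ∩ NRV={A,C,T} → {T} (+0)
site 3, node DX: D={G} ∩ X={G} → {G} (+0)
site 3, node FW: F={A} ∩ W={A} → {A} (+0)
site 3, node DFWX: DX={G} ∪ FW={A} → {A,G} (+1)
site 3, node RV: R={G} ∪ V={A} → {A,G} (+1)
site 3, node NRV: N={C} ∪ RV={A,G} → {A,C,G} (+1)
site 3, node DFNRVWX: DFWX={A,G} ∩ NRV={A,C,G} → {A,G} (+0)
per-site changes: [2, 3, 3, 3]; total = 11

2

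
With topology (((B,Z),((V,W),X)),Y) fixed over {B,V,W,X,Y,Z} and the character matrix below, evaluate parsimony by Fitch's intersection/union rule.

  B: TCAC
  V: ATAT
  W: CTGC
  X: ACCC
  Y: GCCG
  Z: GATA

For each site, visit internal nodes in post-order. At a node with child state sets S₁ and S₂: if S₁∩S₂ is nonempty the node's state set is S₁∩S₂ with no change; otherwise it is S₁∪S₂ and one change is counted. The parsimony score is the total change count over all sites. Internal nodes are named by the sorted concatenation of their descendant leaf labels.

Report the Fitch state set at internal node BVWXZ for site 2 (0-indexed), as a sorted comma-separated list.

BZ@0: {T} ∪ {G} = {G,T} (union, +1)
VW@0: {A} ∪ {C} = {A,C} (union, +1)
VWX@0: {A,C} ∩ {A} = {A} (intersection, +0)
BVWXZ@0: {G,T} ∪ {A} = {A,G,T} (union, +1)
BVWXYZ@0: {A,G,T} ∩ {G} = {G} (intersection, +0)
BZ@1: {C} ∪ {A} = {A,C} (union, +1)
VW@1: {T} ∩ {T} = {T} (intersection, +0)
VWX@1: {T} ∪ {C} = {C,T} (union, +1)
BVWXZ@1: {A,C} ∩ {C,T} = {C} (intersection, +0)
BVWXYZ@1: {C} ∩ {C} = {C} (intersection, +0)
BZ@2: {A} ∪ {T} = {A,T} (union, +1)
VW@2: {A} ∪ {G} = {A,G} (union, +1)
VWX@2: {A,G} ∪ {C} = {A,C,G} (union, +1)
BVWXZ@2: {A,T} ∩ {A,C,G} = {A} (intersection, +0)
BVWXYZ@2: {A} ∪ {C} = {A,C} (union, +1)
BZ@3: {C} ∪ {A} = {A,C} (union, +1)
VW@3: {T} ∪ {C} = {C,T} (union, +1)
VWX@3: {C,T} ∩ {C} = {C} (intersection, +0)
BVWXZ@3: {A,C} ∩ {C} = {C} (intersection, +0)
BVWXYZ@3: {C} ∪ {G} = {C,G} (union, +1)
per-site changes: [3, 2, 4, 3]; total = 12

A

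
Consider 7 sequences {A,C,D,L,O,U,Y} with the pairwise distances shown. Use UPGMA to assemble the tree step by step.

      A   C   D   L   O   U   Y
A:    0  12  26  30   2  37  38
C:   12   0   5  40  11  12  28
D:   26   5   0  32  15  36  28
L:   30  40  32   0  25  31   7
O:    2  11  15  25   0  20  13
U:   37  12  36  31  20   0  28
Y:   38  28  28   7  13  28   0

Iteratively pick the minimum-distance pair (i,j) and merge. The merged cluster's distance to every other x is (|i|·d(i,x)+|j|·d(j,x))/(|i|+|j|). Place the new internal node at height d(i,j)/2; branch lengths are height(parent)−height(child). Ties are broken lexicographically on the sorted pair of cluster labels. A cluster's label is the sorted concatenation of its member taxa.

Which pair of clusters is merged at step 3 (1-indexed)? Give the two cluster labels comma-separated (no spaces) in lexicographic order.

1. join A+O (d=2) ⇒ AO; edges |A|=1, |O|=1
  updated: d(AO,C)=23/2, d(AO,D)=41/2, d(AO,L)=55/2, d(AO,U)=57/2, d(AO,Y)=51/2
2. join C+D (d=5) ⇒ CD; edges |C|=5/2, |D|=5/2
  updated: d(AO,CD)=16, d(CD,L)=36, d(CD,U)=24, d(CD,Y)=28
3. join L+Y (d=7) ⇒ LY; edges |L|=7/2, |Y|=7/2
  updated: d(AO,LY)=53/2, d(CD,LY)=32, d(LY,U)=59/2
4. join AO+CD (d=16) ⇒ ACDO; edges |AO|=7, |CD|=11/2
  updated: d(ACDO,LY)=117/4, d(ACDO,U)=105/4
5. join ACDO+U (d=105/4) ⇒ ACDOU; edges |ACDO|=41/8, |U|=105/8
  updated: d(ACDOU,LY)=293/10
6. join ACDOU+LY (d=293/10) ⇒ ACDLOUY; edges |ACDOU|=61/40, |LY|=223/20
final tree: ((((A:1,O:1):7,(C:5/2,D:5/2):11/2):41/8,U:105/8):61/40,(L:7/2,Y:7/2):223/20)
total length: 2297/40

L,Y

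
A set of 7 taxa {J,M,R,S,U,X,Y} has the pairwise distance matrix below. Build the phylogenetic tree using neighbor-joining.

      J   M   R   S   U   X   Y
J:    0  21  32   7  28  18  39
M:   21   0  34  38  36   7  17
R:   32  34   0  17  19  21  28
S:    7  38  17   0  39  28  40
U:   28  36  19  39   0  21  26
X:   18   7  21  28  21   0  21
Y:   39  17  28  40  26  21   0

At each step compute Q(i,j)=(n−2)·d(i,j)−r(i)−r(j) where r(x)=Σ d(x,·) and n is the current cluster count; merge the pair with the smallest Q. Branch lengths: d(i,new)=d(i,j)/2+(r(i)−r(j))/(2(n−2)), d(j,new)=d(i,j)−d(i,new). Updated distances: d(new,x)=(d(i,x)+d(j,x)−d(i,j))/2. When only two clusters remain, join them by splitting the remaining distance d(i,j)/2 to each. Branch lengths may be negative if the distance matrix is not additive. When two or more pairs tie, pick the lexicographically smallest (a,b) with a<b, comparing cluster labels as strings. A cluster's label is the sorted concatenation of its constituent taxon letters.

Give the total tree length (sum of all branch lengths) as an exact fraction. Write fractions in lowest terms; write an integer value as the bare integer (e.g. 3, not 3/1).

iteration 1: select J,S (d=7, Q=-279); attach at lengths (11/10, 59/10); label the merged cluster JS
  updated: d(JS,M)=26, d(JS,R)=21, d(JS,U)=30, d(JS,X)=39/2, d(JS,Y)=36
iteration 2: select M,X (d=7, Q=-363/2); attach at lengths (117/16, -5/16); label the merged cluster MX
  updated: d(JS,MX)=77/4, d(MX,R)=24, d(MX,U)=25, d(MX,Y)=31/2
iteration 3: select MX,Y (d=31/2, Q=-571/4); attach at lengths (33/8, 91/8); label the merged cluster MXY
  updated: d(JS,MXY)=159/8, d(MXY,R)=73/4, d(MXY,U)=71/4
iteration 4: select JS,R (d=21, Q=-697/8); attach at lengths (437/32, 235/32); label the merged cluster JRS
  updated: d(JRS,MXY)=137/16, d(JRS,U)=14
iteration 5: select JRS,MXY (d=137/16, Q=-645/16); attach at lengths (77/32, 197/32); label the merged cluster JMRSXY
  updated: d(JMRSXY,U)=371/32
iteration 6: select JMRSXY,U (d=371/32); attach at lengths (371/64, 371/64); label the merged cluster JMRSUXY
final tree: ((((J:11/10,S:59/10):437/32,R:235/32):77/32,((M:117/16,X:-5/16):33/8,Y:91/8):197/32):371/64,U:371/64)
total length: 2261/32

2261/32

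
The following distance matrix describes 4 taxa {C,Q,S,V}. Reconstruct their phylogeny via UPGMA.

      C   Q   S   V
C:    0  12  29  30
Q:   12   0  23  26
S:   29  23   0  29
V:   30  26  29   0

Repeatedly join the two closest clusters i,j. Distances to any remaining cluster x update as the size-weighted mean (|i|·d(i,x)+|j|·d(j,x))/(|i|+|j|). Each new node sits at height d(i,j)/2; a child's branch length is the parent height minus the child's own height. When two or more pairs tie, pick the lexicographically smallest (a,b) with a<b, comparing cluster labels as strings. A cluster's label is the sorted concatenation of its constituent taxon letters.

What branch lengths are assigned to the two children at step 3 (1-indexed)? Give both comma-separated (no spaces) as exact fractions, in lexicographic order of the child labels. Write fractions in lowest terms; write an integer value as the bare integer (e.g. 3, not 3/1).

7/6,85/6

1. join C+Q (d=12) ⇒ CQ; edges |C|=6, |Q|=6
  updated: d(CQ,S)=26, d(CQ,V)=28
2. join CQ+S (d=26) ⇒ CQS; edges |CQ|=7, |S|=13
  updated: d(CQS,V)=85/3
3. join CQS+V (d=85/3) ⇒ CQSV; edges |CQS|=7/6, |V|=85/6
final tree: (((C:6,Q:6):7,S:13):7/6,V:85/6)
total length: 142/3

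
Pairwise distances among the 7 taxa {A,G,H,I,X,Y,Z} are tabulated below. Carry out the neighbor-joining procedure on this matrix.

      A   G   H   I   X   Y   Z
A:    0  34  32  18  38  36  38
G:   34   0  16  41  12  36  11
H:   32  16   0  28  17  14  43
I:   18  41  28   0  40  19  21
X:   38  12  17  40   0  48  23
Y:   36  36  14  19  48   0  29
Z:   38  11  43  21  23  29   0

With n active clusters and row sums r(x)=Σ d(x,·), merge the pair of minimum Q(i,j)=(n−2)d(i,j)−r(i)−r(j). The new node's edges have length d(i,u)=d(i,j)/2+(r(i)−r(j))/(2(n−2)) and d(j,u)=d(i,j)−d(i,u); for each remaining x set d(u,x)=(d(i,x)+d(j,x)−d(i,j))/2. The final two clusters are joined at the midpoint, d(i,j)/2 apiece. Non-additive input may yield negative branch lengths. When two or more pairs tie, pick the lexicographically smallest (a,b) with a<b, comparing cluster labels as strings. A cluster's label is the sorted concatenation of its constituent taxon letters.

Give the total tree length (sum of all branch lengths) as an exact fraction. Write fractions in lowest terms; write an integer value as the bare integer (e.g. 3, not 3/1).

step 1: merge (A,I) at d=18, Q=-273; branch lengths A→119/10, I→61/10; new cluster AI
  updated: d(AI,G)=57/2, d(AI,H)=21, d(AI,X)=30, d(AI,Y)=37/2, d(AI,Z)=41/2
step 2: merge (H,Y) at d=14, Q=-401/2; branch lengths H→43/16, Y→181/16; new cluster HY
  updated: d(AI,HY)=51/4, d(G,HY)=19, d(HY,X)=51/2, d(HY,Z)=29
step 3: merge (AI,HY) at d=51/4, Q=-559/4; branch lengths AI→175/24, HY→131/24; new cluster AHIY
  updated: d(AHIY,G)=139/8, d(AHIY,X)=171/8, d(AHIY,Z)=147/8
step 4: merge (AHIY,Z) at d=147/8, Q=-291/4; branch lengths AHIY→83/8, Z→8; new cluster AHIYZ
  updated: d(AHIYZ,G)=5, d(AHIYZ,X)=13
step 5: merge (AHIYZ,G) at d=5, Q=-30; branch lengths AHIYZ→3, G→2; new cluster AGHIYZ
  updated: d(AGHIYZ,X)=10
step 6: merge (AGHIYZ,X) at d=10; branch lengths AGHIYZ→5, X→5; new cluster AGHIXYZ
final tree: (((((A:119/10,I:61/10):175/24,(H:43/16,Y:181/16):131/24):83/8,Z:8):3,G:2):5,X:5)
total length: 625/8

625/8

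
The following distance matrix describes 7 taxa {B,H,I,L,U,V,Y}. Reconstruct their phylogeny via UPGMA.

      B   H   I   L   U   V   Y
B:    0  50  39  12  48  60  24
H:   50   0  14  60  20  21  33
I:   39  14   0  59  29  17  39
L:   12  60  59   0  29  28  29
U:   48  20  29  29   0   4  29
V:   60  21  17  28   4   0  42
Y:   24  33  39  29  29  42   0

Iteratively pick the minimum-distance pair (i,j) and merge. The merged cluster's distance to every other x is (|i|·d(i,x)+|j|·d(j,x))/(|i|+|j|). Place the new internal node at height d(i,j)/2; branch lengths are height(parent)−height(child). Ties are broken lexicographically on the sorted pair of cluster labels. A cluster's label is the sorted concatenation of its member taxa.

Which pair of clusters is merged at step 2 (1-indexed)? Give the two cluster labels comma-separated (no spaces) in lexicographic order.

B,L

step 1: merge (U,V) at d=4; branch lengths U→2, V→2; new cluster UV
  updated: d(B,UV)=54, d(H,UV)=41/2, d(I,UV)=23, d(L,UV)=57/2, d(UV,Y)=71/2
step 2: merge (B,L) at d=12; branch lengths B→6, L→6; new cluster BL
  updated: d(BL,H)=55, d(BL,I)=49, d(BL,UV)=165/4, d(BL,Y)=53/2
step 3: merge (H,I) at d=14; branch lengths H→7, I→7; new cluster HI
  updated: d(BL,HI)=52, d(HI,UV)=87/4, d(HI,Y)=36
step 4: merge (HI,UV) at d=87/4; branch lengths HI→31/8, UV→71/8; new cluster HIUV
  updated: d(BL,HIUV)=373/8, d(HIUV,Y)=143/4
step 5: merge (BL,Y) at d=53/2; branch lengths BL→29/4, Y→53/4; new cluster BLY
  updated: d(BLY,HIUV)=43
step 6: merge (BLY,HIUV) at d=43; branch lengths BLY→33/4, HIUV→85/8; new cluster BHILUVY
final tree: (((B:6,L:6):29/4,Y:53/4):33/4,((H:7,I:7):31/8,(U:2,V:2):71/8):85/8)
total length: 657/8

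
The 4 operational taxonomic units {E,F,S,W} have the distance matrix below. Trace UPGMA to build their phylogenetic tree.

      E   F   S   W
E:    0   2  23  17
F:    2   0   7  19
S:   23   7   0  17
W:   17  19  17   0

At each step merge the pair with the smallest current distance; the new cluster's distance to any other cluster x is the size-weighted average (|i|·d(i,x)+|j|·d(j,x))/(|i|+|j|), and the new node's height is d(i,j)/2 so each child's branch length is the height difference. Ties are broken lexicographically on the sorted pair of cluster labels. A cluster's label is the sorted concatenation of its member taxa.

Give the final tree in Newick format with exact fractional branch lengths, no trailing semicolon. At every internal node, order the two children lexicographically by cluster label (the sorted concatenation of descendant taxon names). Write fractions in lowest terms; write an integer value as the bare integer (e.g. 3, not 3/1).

step 1: merge (E,F) at d=2; branch lengths E→1, F→1; new cluster EF
  updated: d(EF,S)=15, d(EF,W)=18
step 2: merge (EF,S) at d=15; branch lengths EF→13/2, S→15/2; new cluster EFS
  updated: d(EFS,W)=53/3
step 3: merge (EFS,W) at d=53/3; branch lengths EFS→4/3, W→53/6; new cluster EFSW
final tree: (((E:1,F:1):13/2,S:15/2):4/3,W:53/6)
total length: 157/6

(((E:1,F:1):13/2,S:15/2):4/3,W:53/6)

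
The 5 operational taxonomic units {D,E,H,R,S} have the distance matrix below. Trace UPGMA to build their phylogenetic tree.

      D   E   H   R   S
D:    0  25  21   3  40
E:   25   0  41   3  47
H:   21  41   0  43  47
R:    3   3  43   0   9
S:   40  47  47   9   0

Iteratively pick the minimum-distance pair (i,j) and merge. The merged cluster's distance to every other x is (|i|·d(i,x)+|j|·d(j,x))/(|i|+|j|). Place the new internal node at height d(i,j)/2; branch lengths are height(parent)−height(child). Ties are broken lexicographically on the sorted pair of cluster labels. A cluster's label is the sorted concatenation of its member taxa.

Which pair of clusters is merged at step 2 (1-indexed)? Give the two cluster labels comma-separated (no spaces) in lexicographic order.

step 1: merge (D,R) at d=3; branch lengths D→3/2, R→3/2; new cluster DR
  updated: d(DR,E)=14, d(DR,H)=32, d(DR,S)=49/2
step 2: merge (DR,E) at d=14; branch lengths DR→11/2, E→7; new cluster DER
  updated: d(DER,H)=35, d(DER,S)=32
step 3: merge (DER,S) at d=32; branch lengths DER→9, S→16; new cluster DERS
  updated: d(DERS,H)=38
step 4: merge (DERS,H) at d=38; branch lengths DERS→3, H→19; new cluster DEHRS
final tree: ((((D:3/2,R:3/2):11/2,E:7):9,S:16):3,H:19)
total length: 125/2

DR,E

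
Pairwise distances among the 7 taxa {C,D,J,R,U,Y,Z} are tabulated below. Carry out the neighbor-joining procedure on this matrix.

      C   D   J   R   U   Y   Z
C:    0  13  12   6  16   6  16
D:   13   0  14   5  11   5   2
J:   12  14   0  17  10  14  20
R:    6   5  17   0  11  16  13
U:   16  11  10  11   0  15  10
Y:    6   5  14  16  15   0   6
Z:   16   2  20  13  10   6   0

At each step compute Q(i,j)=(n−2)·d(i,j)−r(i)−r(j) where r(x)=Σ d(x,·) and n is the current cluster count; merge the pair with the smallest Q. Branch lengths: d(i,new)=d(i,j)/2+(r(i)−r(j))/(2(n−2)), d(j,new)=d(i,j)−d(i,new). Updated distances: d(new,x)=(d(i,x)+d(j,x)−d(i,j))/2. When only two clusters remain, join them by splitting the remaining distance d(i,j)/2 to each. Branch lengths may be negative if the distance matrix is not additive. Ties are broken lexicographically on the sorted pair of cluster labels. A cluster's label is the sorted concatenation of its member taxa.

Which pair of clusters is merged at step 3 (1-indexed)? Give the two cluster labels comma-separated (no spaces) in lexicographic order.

CR,JU

iteration 1: select J,U (d=10, Q=-110); attach at lengths (32/5, 18/5); label the merged cluster JU
  updated: d(C,JU)=9, d(D,JU)=15/2, d(JU,R)=9, d(JU,Y)=19/2, d(JU,Z)=10
iteration 2: select C,R (d=6, Q=-75); attach at lengths (25/8, 23/8); label the merged cluster CR
  updated: d(CR,D)=6, d(CR,JU)=6, d(CR,Y)=8, d(CR,Z)=23/2
iteration 3: select CR,JU (d=6, Q=-93/2); attach at lengths (11/4, 13/4); label the merged cluster CJRU
  updated: d(CJRU,D)=15/4, d(CJRU,Y)=23/4, d(CJRU,Z)=31/4
iteration 4: select CJRU,Y (d=23/4, Q=-45/2); attach at lengths (3, 11/4); label the merged cluster CJRUY
  updated: d(CJRUY,D)=3/2, d(CJRUY,Z)=4
iteration 5: select CJRUY,D (d=3/2, Q=-15/2); attach at lengths (7/4, -1/4); label the merged cluster CDJRUY
  updated: d(CDJRUY,Z)=9/4
iteration 6: select CDJRUY,Z (d=9/4); attach at lengths (9/8, 9/8); label the merged cluster CDJRUYZ
final tree: (((((C:25/8,R:23/8):11/4,(J:32/5,U:18/5):13/4):3,Y:11/4):7/4,D:-1/4):9/8,Z:9/8)
total length: 63/2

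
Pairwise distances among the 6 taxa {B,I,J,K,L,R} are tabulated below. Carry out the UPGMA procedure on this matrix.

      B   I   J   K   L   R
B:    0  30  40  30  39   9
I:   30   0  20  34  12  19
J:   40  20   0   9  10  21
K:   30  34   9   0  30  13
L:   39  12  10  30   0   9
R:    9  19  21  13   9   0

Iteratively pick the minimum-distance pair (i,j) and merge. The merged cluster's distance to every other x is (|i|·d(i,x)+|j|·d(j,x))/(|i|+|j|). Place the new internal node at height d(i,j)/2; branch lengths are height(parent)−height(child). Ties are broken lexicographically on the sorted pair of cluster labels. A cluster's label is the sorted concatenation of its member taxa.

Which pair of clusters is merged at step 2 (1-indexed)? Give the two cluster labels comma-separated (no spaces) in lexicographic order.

iteration 1: select B,R (d=9); attach at lengths (9/2, 9/2); label the merged cluster BR
  updated: d(BR,I)=49/2, d(BR,J)=61/2, d(BR,K)=43/2, d(BR,L)=24
iteration 2: select J,K (d=9); attach at lengths (9/2, 9/2); label the merged cluster JK
  updated: d(BR,JK)=26, d(I,JK)=27, d(JK,L)=20
iteration 3: select I,L (d=12); attach at lengths (6, 6); label the merged cluster IL
  updated: d(BR,IL)=97/4, d(IL,JK)=47/2
iteration 4: select IL,JK (d=47/2); attach at lengths (23/4, 29/4); label the merged cluster IJKL
  updated: d(BR,IJKL)=201/8
iteration 5: select BR,IJKL (d=201/8); attach at lengths (129/16, 13/16); label the merged cluster BIJKLR
final tree: ((B:9/2,R:9/2):129/16,((I:6,L:6):23/4,(J:9/2,K:9/2):29/4):13/16)
total length: 415/8

J,K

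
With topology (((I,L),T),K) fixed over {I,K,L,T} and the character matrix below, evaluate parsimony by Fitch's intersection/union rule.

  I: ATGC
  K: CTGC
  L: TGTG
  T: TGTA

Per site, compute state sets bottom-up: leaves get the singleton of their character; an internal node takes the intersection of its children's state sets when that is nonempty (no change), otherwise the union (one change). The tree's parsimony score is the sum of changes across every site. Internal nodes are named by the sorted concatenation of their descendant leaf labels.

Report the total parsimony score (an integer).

8

IL@0: {A} ∪ {T} = {A,T} (union, +1)
ILT@0: {A,T} ∩ {T} = {T} (intersection, +0)
IKLT@0: {T} ∪ {C} = {C,T} (union, +1)
IL@1: {T} ∪ {G} = {G,T} (union, +1)
ILT@1: {G,T} ∩ {G} = {G} (intersection, +0)
IKLT@1: {G} ∪ {T} = {G,T} (union, +1)
IL@2: {G} ∪ {T} = {G,T} (union, +1)
ILT@2: {G,T} ∩ {T} = {T} (intersection, +0)
IKLT@2: {T} ∪ {G} = {G,T} (union, +1)
IL@3: {C} ∪ {G} = {C,G} (union, +1)
ILT@3: {C,G} ∪ {A} = {A,C,G} (union, +1)
IKLT@3: {A,C,G} ∩ {C} = {C} (intersection, +0)
per-site changes: [2, 2, 2, 2]; total = 8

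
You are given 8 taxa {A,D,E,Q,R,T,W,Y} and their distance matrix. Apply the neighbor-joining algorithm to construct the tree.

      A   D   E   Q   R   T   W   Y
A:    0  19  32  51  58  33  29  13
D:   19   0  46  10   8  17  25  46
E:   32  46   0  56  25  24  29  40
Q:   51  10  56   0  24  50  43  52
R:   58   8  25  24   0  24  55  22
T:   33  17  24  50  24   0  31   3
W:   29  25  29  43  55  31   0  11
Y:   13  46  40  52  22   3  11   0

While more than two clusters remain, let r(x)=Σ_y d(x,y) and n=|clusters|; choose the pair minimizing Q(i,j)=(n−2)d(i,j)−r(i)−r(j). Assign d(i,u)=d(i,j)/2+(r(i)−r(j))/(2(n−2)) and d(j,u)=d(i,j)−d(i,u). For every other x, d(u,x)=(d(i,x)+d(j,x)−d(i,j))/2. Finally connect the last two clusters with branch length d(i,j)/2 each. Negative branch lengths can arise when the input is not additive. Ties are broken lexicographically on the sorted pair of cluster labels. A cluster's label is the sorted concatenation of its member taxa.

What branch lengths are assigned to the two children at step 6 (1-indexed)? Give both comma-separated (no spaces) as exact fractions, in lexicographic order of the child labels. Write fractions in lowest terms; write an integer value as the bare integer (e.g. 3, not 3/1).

29/64,301/64

iteration 1: select D,Q (d=10, Q=-397); attach at lengths (-55/12, 175/12); label the merged cluster DQ
  updated: d(A,DQ)=30, d(DQ,E)=46, d(DQ,R)=11, d(DQ,T)=57/2, d(DQ,W)=29, d(DQ,Y)=44
iteration 2: select DQ,R (d=11, Q=-657/2); attach at lengths (97/20, 123/20); label the merged cluster DQR
  updated: d(A,DQR)=77/2, d(DQR,E)=30, d(DQR,T)=83/4, d(DQR,W)=73/2, d(DQR,Y)=55/2
iteration 3: select T,Y (d=3, Q=-777/4); attach at lengths (117/32, -21/32); label the merged cluster TY
  updated: d(A,TY)=43/2, d(DQR,TY)=181/8, d(E,TY)=61/2, d(TY,W)=39/2
iteration 4: select DQR,E (d=30, Q=-1273/8); attach at lengths (769/48, 671/48); label the merged cluster DEQR
  updated: d(A,DEQR)=81/4, d(DEQR,TY)=185/16, d(DEQR,W)=71/4
iteration 5: select A,TY (d=43/2, Q=-1285/16); attach at lengths (979/64, 397/64); label the merged cluster ATY
  updated: d(ATY,DEQR)=165/32, d(ATY,W)=27/2
iteration 6: select ATY,DEQR (d=165/32, Q=-1165/32); attach at lengths (29/64, 301/64); label the merged cluster ADEQRTY
  updated: d(ADEQRTY,W)=835/64
iteration 7: select ADEQRTY,W (d=835/64); attach at lengths (835/128, 835/128); label the merged cluster ADEQRTWY
final tree: (((A:979/64,(T:117/32,Y:-21/32):397/64):29/64,(((D:-55/12,Q:175/12):97/20,R:123/20):769/48,E:671/48):301/64):835/128,W:835/128)
total length: 5997/64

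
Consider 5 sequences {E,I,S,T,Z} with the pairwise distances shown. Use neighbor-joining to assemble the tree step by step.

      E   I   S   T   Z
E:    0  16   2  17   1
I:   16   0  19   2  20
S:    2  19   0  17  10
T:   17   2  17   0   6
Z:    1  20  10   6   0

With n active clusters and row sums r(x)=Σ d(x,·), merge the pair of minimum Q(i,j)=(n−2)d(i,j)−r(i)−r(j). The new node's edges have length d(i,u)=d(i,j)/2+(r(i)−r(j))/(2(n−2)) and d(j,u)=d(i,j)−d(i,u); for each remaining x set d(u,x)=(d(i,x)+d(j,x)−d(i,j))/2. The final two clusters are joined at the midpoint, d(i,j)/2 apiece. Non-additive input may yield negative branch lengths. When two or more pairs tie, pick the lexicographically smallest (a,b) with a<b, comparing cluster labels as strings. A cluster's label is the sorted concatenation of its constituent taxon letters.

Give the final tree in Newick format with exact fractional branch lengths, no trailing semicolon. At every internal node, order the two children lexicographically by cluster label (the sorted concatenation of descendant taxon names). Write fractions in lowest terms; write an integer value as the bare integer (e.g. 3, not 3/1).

step 1: merge (I,T) at d=2, Q=-93; branch lengths I→7/2, T→-3/2; new cluster IT
  updated: d(E,IT)=31/2, d(IT,S)=17, d(IT,Z)=12
step 2: merge (E,S) at d=2, Q=-87/2; branch lengths E→-13/8, S→29/8; new cluster ES
  updated: d(ES,IT)=61/4, d(ES,Z)=9/2
step 3: merge (ES,IT) at d=61/4, Q=-127/4; branch lengths ES→31/8, IT→91/8; new cluster EIST
  updated: d(EIST,Z)=5/8
step 4: merge (EIST,Z) at d=5/8; branch lengths EIST→5/16, Z→5/16; new cluster EISTZ
final tree: (((E:-13/8,S:29/8):31/8,(I:7/2,T:-3/2):91/8):5/16,Z:5/16)
total length: 159/8

(((E:-13/8,S:29/8):31/8,(I:7/2,T:-3/2):91/8):5/16,Z:5/16)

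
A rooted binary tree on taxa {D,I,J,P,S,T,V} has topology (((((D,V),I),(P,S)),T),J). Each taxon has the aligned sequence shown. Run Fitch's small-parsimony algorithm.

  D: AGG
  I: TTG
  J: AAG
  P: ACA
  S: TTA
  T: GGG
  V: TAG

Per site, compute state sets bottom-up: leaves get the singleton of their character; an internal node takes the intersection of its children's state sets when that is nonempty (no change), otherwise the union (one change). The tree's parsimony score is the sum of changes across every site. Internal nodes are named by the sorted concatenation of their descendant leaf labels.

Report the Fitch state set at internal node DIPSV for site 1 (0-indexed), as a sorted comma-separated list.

DV@0: {A} ∪ {T} = {A,T} (union, +1)
DIV@0: {A,T} ∩ {T} = {T} (intersection, +0)
PS@0: {A} ∪ {T} = {A,T} (union, +1)
DIPSV@0: {T} ∩ {A,T} = {T} (intersection, +0)
DIPSTV@0: {T} ∪ {G} = {G,T} (union, +1)
DIJPSTV@0: {G,T} ∪ {A} = {A,G,T} (union, +1)
DV@1: {G} ∪ {A} = {A,G} (union, +1)
DIV@1: {A,G} ∪ {T} = {A,G,T} (union, +1)
PS@1: {C} ∪ {T} = {C,T} (union, +1)
DIPSV@1: {A,G,T} ∩ {C,T} = {T} (intersection, +0)
DIPSTV@1: {T} ∪ {G} = {G,T} (union, +1)
DIJPSTV@1: {G,T} ∪ {A} = {A,G,T} (union, +1)
DV@2: {G} ∩ {G} = {G} (intersection, +0)
DIV@2: {G} ∩ {G} = {G} (intersection, +0)
PS@2: {A} ∩ {A} = {A} (intersection, +0)
DIPSV@2: {G} ∪ {A} = {A,G} (union, +1)
DIPSTV@2: {A,G} ∩ {G} = {G} (intersection, +0)
DIJPSTV@2: {G} ∩ {G} = {G} (intersection, +0)
per-site changes: [4, 5, 1]; total = 10

T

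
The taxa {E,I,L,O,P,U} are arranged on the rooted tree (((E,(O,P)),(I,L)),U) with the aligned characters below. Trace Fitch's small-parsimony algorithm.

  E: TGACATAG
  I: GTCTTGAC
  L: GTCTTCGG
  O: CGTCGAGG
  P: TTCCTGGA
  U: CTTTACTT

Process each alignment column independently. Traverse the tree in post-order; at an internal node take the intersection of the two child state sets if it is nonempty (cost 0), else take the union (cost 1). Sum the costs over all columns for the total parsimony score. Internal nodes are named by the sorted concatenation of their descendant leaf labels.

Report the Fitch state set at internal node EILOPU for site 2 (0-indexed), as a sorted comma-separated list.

C,T

[col 0] OP: children O:{C}, P:{T} ∪→ {C,T}; cost 1
[col 0] EOP: children E:{T}, OP:{C,T} ∩→ {T}; cost 0
[col 0] IL: children I:{G}, L:{G} ∩→ {G}; cost 0
[col 0] EILOP: children EOP:{T}, IL:{G} ∪→ {G,T}; cost 1
[col 0] EILOPU: children EILOP:{G,T}, U:{C} ∪→ {C,G,T}; cost 1
[col 1] OP: children O:{G}, P:{T} ∪→ {G,T}; cost 1
[col 1] EOP: children E:{G}, OP:{G,T} ∩→ {G}; cost 0
[col 1] IL: children I:{T}, L:{T} ∩→ {T}; cost 0
[col 1] EILOP: children EOP:{G}, IL:{T} ∪→ {G,T}; cost 1
[col 1] EILOPU: children EILOP:{G,T}, U:{T} ∩→ {T}; cost 0
[col 2] OP: children O:{T}, P:{C} ∪→ {C,T}; cost 1
[col 2] EOP: children E:{A}, OP:{C,T} ∪→ {A,C,T}; cost 1
[col 2] IL: children I:{C}, L:{C} ∩→ {C}; cost 0
[col 2] EILOP: children EOP:{A,C,T}, IL:{C} ∩→ {C}; cost 0
[col 2] EILOPU: children EILOP:{C}, U:{T} ∪→ {C,T}; cost 1
[col 3] OP: children O:{C}, P:{C} ∩→ {C}; cost 0
[col 3] EOP: children E:{C}, OP:{C} ∩→ {C}; cost 0
[col 3] IL: children I:{T}, L:{T} ∩→ {T}; cost 0
[col 3] EILOP: children EOP:{C}, IL:{T} ∪→ {C,T}; cost 1
[col 3] EILOPU: children EILOP:{C,T}, U:{T} ∩→ {T}; cost 0
[col 4] OP: children O:{G}, P:{T} ∪→ {G,T}; cost 1
[col 4] EOP: children E:{A}, OP:{G,T} ∪→ {A,G,T}; cost 1
[col 4] IL: children I:{T}, L:{T} ∩→ {T}; cost 0
[col 4] EILOP: children EOP:{A,G,T}, IL:{T} ∩→ {T}; cost 0
[col 4] EILOPU: children EILOP:{T}, U:{A} ∪→ {A,T}; cost 1
[col 5] OP: children O:{A}, P:{G} ∪→ {A,G}; cost 1
[col 5] EOP: children E:{T}, OP:{A,G} ∪→ {A,G,T}; cost 1
[col 5] IL: children I:{G}, L:{C} ∪→ {C,G}; cost 1
[col 5] EILOP: children EOP:{A,G,T}, IL:{C,G} ∩→ {G}; cost 0
[col 5] EILOPU: children EILOP:{G}, U:{C} ∪→ {C,G}; cost 1
[col 6] OP: children O:{G}, P:{G} ∩→ {G}; cost 0
[col 6] EOP: children E:{A}, OP:{G} ∪→ {A,G}; cost 1
[col 6] IL: children I:{A}, L:{G} ∪→ {A,G}; cost 1
[col 6] EILOP: children EOP:{A,G}, IL:{A,G} ∩→ {A,G}; cost 0
[col 6] EILOPU: children EILOP:{A,G}, U:{T} ∪→ {A,G,T}; cost 1
[col 7] OP: children O:{G}, P:{A} ∪→ {A,G}; cost 1
[col 7] EOP: children E:{G}, OP:{A,G} ∩→ {G}; cost 0
[col 7] IL: children I:{C}, L:{G} ∪→ {C,G}; cost 1
[col 7] EILOP: children EOP:{G}, IL:{C,G} ∩→ {G}; cost 0
[col 7] EILOPU: children EILOP:{G}, U:{T} ∪→ {G,T}; cost 1
per-site changes: [3, 2, 3, 1, 3, 4, 3, 3]; total = 22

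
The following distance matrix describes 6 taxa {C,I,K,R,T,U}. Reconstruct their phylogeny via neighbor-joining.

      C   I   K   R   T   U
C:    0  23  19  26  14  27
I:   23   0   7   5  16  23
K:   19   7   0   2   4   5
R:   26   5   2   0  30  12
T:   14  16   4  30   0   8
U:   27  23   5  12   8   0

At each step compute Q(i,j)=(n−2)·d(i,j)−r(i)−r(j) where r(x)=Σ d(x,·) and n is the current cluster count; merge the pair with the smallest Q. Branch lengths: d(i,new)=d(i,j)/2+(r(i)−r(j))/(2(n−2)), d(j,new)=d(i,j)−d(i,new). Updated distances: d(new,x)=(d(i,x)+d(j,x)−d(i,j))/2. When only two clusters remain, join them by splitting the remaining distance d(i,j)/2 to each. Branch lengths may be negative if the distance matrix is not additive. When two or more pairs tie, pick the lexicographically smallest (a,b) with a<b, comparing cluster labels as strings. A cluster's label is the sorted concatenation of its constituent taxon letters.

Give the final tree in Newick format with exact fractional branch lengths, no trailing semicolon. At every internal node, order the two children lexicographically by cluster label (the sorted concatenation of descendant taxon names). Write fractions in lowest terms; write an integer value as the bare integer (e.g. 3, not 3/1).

step 1: merge (I,R) at d=5, Q=-129; branch lengths I→19/8, R→21/8; new cluster IR
  updated: d(C,IR)=22, d(IR,K)=2, d(IR,T)=41/2, d(IR,U)=15
step 2: merge (C,T) at d=14, Q=-173/2; branch lengths C→155/12, T→13/12; new cluster CT
  updated: d(CT,IR)=57/4, d(CT,K)=9/2, d(CT,U)=21/2
step 3: merge (CT,U) at d=21/2, Q=-155/4; branch lengths CT→79/16, U→89/16; new cluster CTU
  updated: d(CTU,IR)=75/8, d(CTU,K)=-1/2
step 4: merge (CTU,IR) at d=75/8, Q=-87/8; branch lengths CTU→55/16, IR→95/16; new cluster CIRTU
  updated: d(CIRTU,K)=-63/16
step 5: merge (CIRTU,K) at d=-63/16; branch lengths CIRTU→-63/32, K→-63/32; new cluster CIKRTU
final tree: ((((C:155/12,T:13/12):79/16,U:89/16):55/16,(I:19/8,R:21/8):95/16):-63/32,K:-63/32)
total length: 559/16

((((C:155/12,T:13/12):79/16,U:89/16):55/16,(I:19/8,R:21/8):95/16):-63/32,K:-63/32)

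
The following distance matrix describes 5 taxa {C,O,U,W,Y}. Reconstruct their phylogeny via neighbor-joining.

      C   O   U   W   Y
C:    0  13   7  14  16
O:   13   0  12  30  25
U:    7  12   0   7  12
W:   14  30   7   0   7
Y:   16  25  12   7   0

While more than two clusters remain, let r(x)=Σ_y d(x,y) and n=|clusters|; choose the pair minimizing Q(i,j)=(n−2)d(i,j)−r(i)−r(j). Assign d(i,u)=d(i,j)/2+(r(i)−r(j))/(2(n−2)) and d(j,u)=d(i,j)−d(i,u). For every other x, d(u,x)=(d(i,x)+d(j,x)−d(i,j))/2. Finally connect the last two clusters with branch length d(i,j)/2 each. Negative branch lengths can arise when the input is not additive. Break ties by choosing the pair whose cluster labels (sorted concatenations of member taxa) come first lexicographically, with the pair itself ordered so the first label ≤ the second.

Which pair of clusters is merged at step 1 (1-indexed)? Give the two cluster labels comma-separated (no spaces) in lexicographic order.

W,Y

iteration 1: select W,Y (d=7, Q=-97); attach at lengths (19/6, 23/6); label the merged cluster WY
  updated: d(C,WY)=23/2, d(O,WY)=24, d(U,WY)=6
iteration 2: select C,O (d=13, Q=-109/2); attach at lengths (17/8, 87/8); label the merged cluster CO
  updated: d(CO,U)=3, d(CO,WY)=45/4
iteration 3: select CO,U (d=3, Q=-81/4); attach at lengths (33/8, -9/8); label the merged cluster COU
  updated: d(COU,WY)=57/8
iteration 4: select COU,WY (d=57/8); attach at lengths (57/16, 57/16); label the merged cluster COUWY
final tree: (((C:17/8,O:87/8):33/8,U:-9/8):57/16,(W:19/6,Y:23/6):57/16)
total length: 241/8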